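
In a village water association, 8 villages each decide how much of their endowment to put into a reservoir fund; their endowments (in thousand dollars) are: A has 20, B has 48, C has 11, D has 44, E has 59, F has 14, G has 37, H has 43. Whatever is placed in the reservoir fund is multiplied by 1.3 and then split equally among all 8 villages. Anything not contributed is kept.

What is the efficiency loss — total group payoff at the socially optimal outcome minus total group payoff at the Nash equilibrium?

The private return per contributed unit is 1.3/8 = 0.1625 < 1 for every player regardless of endowment, so the Nash equilibrium is zero contribution and the group total is Σ E_j = 20 + 48 + 11 + 44 + 59 + 14 + 37 + 43 = 276.
Each contributed unit returns 1.300 to the group, so the social optimum is full contribution by everyone: group total = 1.300 × 276 = 358.80.
Efficiency loss = (1.300 − 1) × 276 = 82.80.

82.80 thousand dollars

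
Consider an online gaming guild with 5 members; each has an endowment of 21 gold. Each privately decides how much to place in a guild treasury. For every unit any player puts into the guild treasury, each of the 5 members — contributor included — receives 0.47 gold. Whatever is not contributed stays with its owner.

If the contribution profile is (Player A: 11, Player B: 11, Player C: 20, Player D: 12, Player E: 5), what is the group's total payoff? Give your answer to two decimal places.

Total contributed: 11 + 11 + 20 + 12 + 5 = 59; total kept: 5 × 21 − 59 = 46.
The guild treasury pays out 0.47 × 5 × 59 = 138.65 in aggregate.
Group total = 46 + 138.65 = 184.65.

184.65 gold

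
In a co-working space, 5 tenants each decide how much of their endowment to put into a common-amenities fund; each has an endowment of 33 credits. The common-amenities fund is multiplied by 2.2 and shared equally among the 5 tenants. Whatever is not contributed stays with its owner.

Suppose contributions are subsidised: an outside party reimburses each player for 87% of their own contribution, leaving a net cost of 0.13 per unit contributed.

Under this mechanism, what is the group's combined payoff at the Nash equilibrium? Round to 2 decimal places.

The effective private return per unit is now (2.2/5) / 0.13 = 3.3846 > 1, so every player's dominant strategy flips to full contribution.
So the Nash equilibrium is full contribution by all 5; the group earns 5 × (33 × 0.87 + 2.2 × 33) = 506.55.

506.55 credits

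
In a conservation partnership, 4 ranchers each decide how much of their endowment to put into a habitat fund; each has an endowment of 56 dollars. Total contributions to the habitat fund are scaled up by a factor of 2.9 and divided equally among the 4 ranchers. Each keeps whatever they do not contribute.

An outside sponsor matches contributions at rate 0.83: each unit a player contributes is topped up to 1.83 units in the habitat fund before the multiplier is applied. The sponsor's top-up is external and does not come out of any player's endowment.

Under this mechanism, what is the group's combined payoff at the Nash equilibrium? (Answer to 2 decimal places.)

1188.77 dollars

Under the mechanism each unit contributed yields 2.9 × 1.83 / 4 = 1.3268 back to its contributor per unit of net cost, which exceeds 1, making full contribution the dominant choice for everyone.
So the Nash equilibrium is full contribution by all 4; the group earns 2.9 × 1.83 × 224 = 1188.77.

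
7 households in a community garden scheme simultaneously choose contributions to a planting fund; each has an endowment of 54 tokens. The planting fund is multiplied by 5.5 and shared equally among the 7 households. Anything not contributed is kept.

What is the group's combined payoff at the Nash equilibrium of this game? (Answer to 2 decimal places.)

Each contributed unit returns 5.5/7 = 0.7857 to its contributor — below 1 — so contributing 0 is dominant for every player. At the Nash equilibrium everyone keeps their 54, and the group total is 7 × 54 = 378.

378.00 tokens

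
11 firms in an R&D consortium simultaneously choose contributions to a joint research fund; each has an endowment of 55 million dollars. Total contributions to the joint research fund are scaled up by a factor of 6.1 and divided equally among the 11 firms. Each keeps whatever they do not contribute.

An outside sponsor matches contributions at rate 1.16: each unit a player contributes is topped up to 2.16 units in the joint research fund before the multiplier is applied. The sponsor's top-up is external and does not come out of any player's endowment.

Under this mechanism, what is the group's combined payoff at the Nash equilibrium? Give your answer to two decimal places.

Under the mechanism each unit contributed yields 6.1 × 2.16 / 11 = 1.1978 back to its contributor per unit of net cost, which exceeds 1, making full contribution the dominant choice for everyone.
At the Nash equilibrium everyone contributes 55. Group total payoff = 6.1 × 2.16 × 605 = 7971.48.

7971.48 million dollars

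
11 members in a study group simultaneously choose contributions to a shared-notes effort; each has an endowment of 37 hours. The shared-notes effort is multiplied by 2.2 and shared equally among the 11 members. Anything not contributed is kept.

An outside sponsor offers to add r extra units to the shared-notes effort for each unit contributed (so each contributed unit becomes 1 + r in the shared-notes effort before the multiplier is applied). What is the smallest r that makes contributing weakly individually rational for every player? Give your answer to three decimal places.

With matching at rate r, one contributed unit becomes (1 + r) in the shared-notes effort and returns 2.2 × (1 + r) / 11 to the contributor.
Setting this equal to 1: 1 + r = 11/2.2 = 5.0000.
So the minimum matching rate is r = 5.0000 − 1 = 4.000.

4.000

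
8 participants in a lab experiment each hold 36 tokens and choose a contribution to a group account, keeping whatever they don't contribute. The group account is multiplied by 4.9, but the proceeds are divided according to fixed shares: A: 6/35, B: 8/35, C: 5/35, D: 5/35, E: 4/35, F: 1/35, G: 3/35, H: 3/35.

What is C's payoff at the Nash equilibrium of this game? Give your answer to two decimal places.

61.20 tokens

A player with share s gets back 4.9·s per unit contributed, so full contribution is dominant for anyone with s > 1/4.9 = 0.2041 and zero contribution is dominant for anyone below.
The only share above 0.2041 is B's 8/35, contributing 36; the remaining 7 contribute 0. Total contributed: 36.
C keeps 36 and receives 4.9 × 36 × 5/35 = 25.20 from the group account, for a payoff of 61.20.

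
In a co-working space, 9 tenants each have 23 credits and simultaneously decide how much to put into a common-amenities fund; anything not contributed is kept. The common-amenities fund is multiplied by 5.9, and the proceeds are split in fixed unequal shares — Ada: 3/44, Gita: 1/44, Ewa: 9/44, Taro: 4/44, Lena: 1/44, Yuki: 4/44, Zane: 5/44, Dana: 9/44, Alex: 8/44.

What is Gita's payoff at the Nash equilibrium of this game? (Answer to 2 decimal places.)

For player j, contributing a unit is worthwhile iff 5.9 × (j's share) ≥ 1, i.e. iff j's share is at least 0.1695.
The shares above 0.1695 belong to Ewa, Dana and Alex, contributing 23 each; the remaining 6 contribute 0. Total contributed: 69.
Gita keeps 23 and receives 5.9 × 69 × 1/44 = 9.25 from the common-amenities fund, for a payoff of 32.25.

32.25 credits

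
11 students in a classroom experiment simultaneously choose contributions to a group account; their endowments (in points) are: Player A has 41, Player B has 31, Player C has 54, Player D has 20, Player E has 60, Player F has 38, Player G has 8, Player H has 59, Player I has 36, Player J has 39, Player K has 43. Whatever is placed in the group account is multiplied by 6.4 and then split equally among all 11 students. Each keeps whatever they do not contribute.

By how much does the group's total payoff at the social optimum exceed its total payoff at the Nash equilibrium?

The private return per contributed unit is 6.4/11 = 0.5818 < 1 for every player regardless of endowment, so the Nash equilibrium is zero contribution and the group total is Σ E_j = 41 + 31 + 54 + 20 + 60 + 38 + 8 + 59 + 36 + 39 + 43 = 429.
Each contributed unit returns 6.400 to the group, so the social optimum is full contribution by everyone: group total = 6.400 × 429 = 2745.60.
Efficiency loss = (6.400 − 1) × 429 = 2316.60.

2316.60 points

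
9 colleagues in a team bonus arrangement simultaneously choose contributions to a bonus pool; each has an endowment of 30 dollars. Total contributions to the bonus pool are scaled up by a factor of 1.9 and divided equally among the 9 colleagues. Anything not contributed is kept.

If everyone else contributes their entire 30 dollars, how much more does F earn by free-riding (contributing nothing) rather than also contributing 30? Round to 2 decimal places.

23.67 dollars

Switching from a contribution of 30 to 0 lets F keep an extra 30 dollars, but lowers the bonus pool by 30, which costs F their own share of that drop: 1.9/9 × 30 = 6.33.
Net gain = 30 − 6.33 = 23.67. The private return per contributed unit (0.2111) is below 1, so free-riding is indeed the best response regardless of what the others do.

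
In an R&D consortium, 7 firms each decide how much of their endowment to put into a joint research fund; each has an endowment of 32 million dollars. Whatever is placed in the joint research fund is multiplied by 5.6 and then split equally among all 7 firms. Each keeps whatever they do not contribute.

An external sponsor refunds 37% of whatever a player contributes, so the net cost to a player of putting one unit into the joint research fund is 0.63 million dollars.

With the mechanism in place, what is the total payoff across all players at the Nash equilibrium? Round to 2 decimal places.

1337.28 million dollars

The effective private return per unit is now (5.6/7) / 0.63 = 1.2698 > 1, so every player's dominant strategy flips to full contribution.
At the Nash equilibrium everyone contributes 32. Group total payoff = 7 × (32 × 0.37 + 5.6 × 32) = 1337.28.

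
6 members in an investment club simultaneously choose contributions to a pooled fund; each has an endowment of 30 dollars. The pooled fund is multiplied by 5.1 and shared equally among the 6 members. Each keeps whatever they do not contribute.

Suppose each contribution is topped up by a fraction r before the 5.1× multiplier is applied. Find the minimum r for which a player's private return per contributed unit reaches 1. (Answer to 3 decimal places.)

0.176

With matching at rate r, one contributed unit becomes (1 + r) in the pooled fund and returns 5.1 × (1 + r) / 6 to the contributor.
Setting this equal to 1: 1 + r = 6/5.1 = 1.1765.
So the minimum matching rate is r = 1.1765 − 1 = 0.176.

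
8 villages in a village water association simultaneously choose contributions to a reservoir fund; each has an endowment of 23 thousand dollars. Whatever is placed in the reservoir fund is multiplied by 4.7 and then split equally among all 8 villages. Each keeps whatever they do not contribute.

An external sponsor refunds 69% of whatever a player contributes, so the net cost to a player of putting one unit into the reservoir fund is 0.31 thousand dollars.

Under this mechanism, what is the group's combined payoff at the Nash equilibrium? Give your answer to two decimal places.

991.76 thousand dollars

With the mechanism, a contributed unit returns (4.7/8) / 0.31 = 1.8952 per unit of net cost to the contributor — now above 1 — so contributing fully is weakly dominant for every player.
At the Nash equilibrium everyone contributes 23. Group total payoff = 8 × (23 × 0.69 + 4.7 × 23) = 991.76.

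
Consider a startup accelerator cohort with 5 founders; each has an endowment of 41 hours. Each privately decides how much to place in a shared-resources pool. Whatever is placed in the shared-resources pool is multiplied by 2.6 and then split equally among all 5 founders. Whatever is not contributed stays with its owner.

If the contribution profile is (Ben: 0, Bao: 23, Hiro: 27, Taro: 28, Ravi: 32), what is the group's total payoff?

Total contributed: 0 + 23 + 27 + 28 + 32 = 110; total kept: 5 × 41 − 110 = 95.
The shared-resources pool pays out 2.6 × 110 = 286.00 in aggregate.
Group total = 95 + 286.00 = 381.00.

381.00 hours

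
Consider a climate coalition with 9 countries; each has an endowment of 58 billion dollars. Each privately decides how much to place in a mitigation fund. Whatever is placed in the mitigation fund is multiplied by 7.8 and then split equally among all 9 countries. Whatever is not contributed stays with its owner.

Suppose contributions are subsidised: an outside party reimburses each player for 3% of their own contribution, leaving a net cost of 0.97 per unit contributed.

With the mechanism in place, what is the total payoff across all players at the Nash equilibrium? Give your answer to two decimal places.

With the mechanism, a contributed unit returns (7.8/9) / 0.97 = 0.8935 per unit of net cost — still below 1 — so contributing 0 remains dominant for every player.
At the Nash equilibrium no one contributes; group total payoff = 9 × 58 = 522.

522.00 billion dollars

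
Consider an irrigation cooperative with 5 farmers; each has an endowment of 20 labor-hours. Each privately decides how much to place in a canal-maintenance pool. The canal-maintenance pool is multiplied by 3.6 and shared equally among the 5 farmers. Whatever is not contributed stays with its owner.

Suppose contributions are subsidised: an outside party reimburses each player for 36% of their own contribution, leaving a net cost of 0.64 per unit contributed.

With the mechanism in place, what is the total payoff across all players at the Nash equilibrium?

The effective private return per unit is now (3.6/5) / 0.64 = 1.1250 > 1, so every player's dominant strategy flips to full contribution.
So the Nash equilibrium is full contribution by all 5; the group earns 5 × (20 × 0.36 + 3.6 × 20) = 396.00.

396.00 labor-hours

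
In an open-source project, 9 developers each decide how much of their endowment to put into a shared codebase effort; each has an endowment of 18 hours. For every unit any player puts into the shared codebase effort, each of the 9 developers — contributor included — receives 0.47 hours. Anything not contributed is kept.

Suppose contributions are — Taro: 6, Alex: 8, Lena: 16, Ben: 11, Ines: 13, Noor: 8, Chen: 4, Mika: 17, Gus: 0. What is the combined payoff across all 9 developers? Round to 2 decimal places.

430.09 hours

Total contributed: 6 + 8 + 16 + 11 + 13 + 8 + 4 + 17 + 0 = 83; total kept: 9 × 18 − 83 = 79.
The shared codebase effort pays out 0.47 × 9 × 83 = 351.09 in aggregate.
Group total = 79 + 351.09 = 430.09.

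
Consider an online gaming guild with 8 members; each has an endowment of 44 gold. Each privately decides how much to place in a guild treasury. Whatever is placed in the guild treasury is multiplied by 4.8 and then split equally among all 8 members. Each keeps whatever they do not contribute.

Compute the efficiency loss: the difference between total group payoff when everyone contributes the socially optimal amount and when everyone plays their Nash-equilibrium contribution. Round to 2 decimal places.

1337.60 gold

Each contributed unit returns 4.8/8 = 0.6000 to its contributor — below 1 — so contributing 0 is dominant for every player. At the Nash equilibrium everyone keeps their 44, and the group total is 8 × 44 = 352.
Each contributed unit returns 4.800 to the group as a whole (0.6000 to each of 8 players), which exceeds 1, so the social optimum is full contribution: group total = 4.800 × 352 = 1689.60.
Efficiency loss = 1689.60 − 352 = 1337.60.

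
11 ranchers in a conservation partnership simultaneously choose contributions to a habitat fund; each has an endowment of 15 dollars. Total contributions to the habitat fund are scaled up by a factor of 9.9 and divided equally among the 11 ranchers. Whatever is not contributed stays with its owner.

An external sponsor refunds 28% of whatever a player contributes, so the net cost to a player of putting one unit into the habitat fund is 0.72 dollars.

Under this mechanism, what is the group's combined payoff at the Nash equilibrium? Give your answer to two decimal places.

Under the mechanism each unit contributed yields (9.9/11) / 0.72 = 1.2500 back to its contributor per unit of net cost, which exceeds 1, making full contribution the dominant choice for everyone.
At the Nash equilibrium everyone contributes 15. Group total payoff = 11 × (15 × 0.28 + 9.9 × 15) = 1679.70.

1679.70 dollars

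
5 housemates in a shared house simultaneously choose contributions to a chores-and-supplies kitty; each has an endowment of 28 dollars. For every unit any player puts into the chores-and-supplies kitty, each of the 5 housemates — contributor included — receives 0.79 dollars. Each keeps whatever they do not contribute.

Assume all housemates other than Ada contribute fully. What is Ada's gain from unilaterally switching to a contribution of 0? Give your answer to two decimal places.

5.88 dollars

Switching from a contribution of 28 to 0 lets Ada keep an extra 28 dollars, but lowers the chores-and-supplies kitty by 28, which costs Ada their own share of that drop: 0.79 × 28 = 22.12.
Net gain = 28 − 22.12 = 5.88. The private return per contributed unit (0.79) is below 1, so free-riding is indeed the best response regardless of what the others do.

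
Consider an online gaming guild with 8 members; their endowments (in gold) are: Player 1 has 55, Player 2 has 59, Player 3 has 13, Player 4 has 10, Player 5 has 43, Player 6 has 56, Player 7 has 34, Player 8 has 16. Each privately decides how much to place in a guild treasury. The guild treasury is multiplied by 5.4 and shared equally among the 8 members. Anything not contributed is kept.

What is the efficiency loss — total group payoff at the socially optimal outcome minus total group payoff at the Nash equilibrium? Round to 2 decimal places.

The private return per contributed unit is 5.4/8 = 0.6750 < 1 for every player regardless of endowment, so the Nash equilibrium is zero contribution and the group total is Σ E_j = 55 + 59 + 13 + 10 + 43 + 56 + 34 + 16 = 286.
Each contributed unit returns 5.400 to the group, so the social optimum is full contribution by everyone: group total = 5.400 × 286 = 1544.40.
Efficiency loss = (5.400 − 1) × 286 = 1258.40.

1258.40 gold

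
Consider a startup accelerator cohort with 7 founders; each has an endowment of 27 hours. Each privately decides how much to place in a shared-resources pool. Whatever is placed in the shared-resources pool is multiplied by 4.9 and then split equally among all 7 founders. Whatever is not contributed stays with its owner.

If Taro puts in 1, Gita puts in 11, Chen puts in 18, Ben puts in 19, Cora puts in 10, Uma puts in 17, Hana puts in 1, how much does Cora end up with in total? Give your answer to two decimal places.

70.90 hours

Total contributed: 1 + 11 + 18 + 19 + 10 + 17 + 1 = 77.
Each receives 4.9 × 77 / 7 = 53.90 from the shared-resources pool.
Cora keeps 27 − 10 = 17, so Cora's payoff is 17 + 53.90 = 70.90.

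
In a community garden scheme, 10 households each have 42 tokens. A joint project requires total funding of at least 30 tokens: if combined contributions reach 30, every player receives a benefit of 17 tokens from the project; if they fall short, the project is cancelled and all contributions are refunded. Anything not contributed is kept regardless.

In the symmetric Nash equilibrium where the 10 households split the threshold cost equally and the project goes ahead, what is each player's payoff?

Equal share of the threshold: 30/10 = 3.
At this profile no one gains by cutting their contribution: any cut drops the total below 30, the project is cancelled, contributions are refunded, and the deviator ends with 42, which is less than 42 − 3 + 17 = 56. Contributing more than 3 just wastes the excess. So contributing exactly 3 is a best response.
Each player's payoff: 42 − 3 + 17 = 56.

56 tokens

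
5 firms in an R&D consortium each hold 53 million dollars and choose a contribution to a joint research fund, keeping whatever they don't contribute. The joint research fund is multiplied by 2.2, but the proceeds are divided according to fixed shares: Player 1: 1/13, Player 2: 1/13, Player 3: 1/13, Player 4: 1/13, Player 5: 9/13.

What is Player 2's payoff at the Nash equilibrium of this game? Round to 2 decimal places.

61.97 million dollars

For player j, contributing a unit is worthwhile iff 2.2 × (j's share) ≥ 1, i.e. iff j's share is at least 0.4545.
Player 5 alone (share 9/13) is above the threshold, contributing 53; the remaining 4 contribute 0. Total contributed: 53.
Player 2 keeps 53 and receives 2.2 × 53 × 1/13 = 8.97 from the joint research fund, for a payoff of 61.97.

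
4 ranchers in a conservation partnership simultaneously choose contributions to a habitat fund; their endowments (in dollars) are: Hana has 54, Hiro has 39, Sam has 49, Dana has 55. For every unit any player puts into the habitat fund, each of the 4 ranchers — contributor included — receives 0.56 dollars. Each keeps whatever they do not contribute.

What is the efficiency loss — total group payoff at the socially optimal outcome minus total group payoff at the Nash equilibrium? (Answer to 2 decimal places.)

The private return per contributed unit is 0.56 < 1 for everyone, so the Nash equilibrium is zero contribution and the group total is Σ E_j = 54 + 39 + 49 + 55 = 197.
Each contributed unit returns 2.240 to the group, so the social optimum is full contribution by everyone: group total = 2.240 × 197 = 441.28.
Efficiency loss = (2.240 − 1) × 197 = 244.28.

244.28 dollars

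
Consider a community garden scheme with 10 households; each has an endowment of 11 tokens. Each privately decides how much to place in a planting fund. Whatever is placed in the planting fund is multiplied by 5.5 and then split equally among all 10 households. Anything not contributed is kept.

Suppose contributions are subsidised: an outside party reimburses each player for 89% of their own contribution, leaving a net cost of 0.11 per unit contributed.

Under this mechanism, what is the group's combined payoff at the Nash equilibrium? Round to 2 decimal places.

702.90 tokens

With the mechanism, a contributed unit returns (5.5/10) / 0.11 = 5.0000 per unit of net cost to the contributor — now above 1 — so contributing fully is weakly dominant for every player.
At the Nash equilibrium everyone contributes 11. Group total payoff = 10 × (11 × 0.89 + 5.5 × 11) = 702.90.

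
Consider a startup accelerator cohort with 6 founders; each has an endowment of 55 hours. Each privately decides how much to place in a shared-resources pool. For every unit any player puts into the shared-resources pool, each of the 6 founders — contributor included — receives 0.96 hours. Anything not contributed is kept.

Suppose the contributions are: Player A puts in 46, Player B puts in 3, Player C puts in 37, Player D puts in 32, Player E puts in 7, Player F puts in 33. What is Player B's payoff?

203.68 hours

Total contributed: 46 + 3 + 37 + 32 + 7 + 33 = 158.
Each receives 0.96 × 158 = 151.68 from the shared-resources pool.
Player B keeps 55 − 3 = 52, so Player B's payoff is 52 + 151.68 = 203.68.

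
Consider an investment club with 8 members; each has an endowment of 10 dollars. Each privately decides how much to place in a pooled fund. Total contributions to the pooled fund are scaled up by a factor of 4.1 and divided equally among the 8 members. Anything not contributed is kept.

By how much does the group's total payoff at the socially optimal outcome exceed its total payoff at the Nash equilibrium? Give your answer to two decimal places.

Each contributed unit returns 4.1/8 = 0.5125 to its contributor — below 1 — so contributing 0 is dominant for every player. At the Nash equilibrium everyone keeps their 10, and the group total is 8 × 10 = 80.
Each contributed unit returns 4.100 to the group as a whole (0.5125 to each of 8 players), which exceeds 1, so the social optimum is full contribution: group total = 4.100 × 80 = 328.00.
Efficiency loss = 328.00 − 80 = 248.00.

248.00 dollars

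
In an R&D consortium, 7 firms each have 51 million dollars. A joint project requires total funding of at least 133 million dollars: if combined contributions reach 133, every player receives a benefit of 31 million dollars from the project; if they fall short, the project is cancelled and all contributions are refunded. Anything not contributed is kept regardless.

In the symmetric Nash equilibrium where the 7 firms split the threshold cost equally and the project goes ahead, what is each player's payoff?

63 million dollars

Equal share of the threshold: 133/7 = 19.
At this profile no one gains by cutting their contribution: any cut drops the total below 133, the project is cancelled, contributions are refunded, and the deviator ends with 51, which is less than 51 − 19 + 31 = 63. Contributing more than 19 just wastes the excess. So contributing exactly 19 is a best response.
Each player's payoff: 51 − 19 + 31 = 63.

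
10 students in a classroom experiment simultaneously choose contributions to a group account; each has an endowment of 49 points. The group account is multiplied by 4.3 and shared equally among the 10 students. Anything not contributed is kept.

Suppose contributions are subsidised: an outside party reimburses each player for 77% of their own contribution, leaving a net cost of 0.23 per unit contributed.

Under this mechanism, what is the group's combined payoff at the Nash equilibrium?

The effective private return per unit is now (4.3/10) / 0.23 = 1.8696 > 1, so every player's dominant strategy flips to full contribution.
At the Nash equilibrium everyone contributes 49. Group total payoff = 10 × (49 × 0.77 + 4.3 × 49) = 2484.30.

2484.30 points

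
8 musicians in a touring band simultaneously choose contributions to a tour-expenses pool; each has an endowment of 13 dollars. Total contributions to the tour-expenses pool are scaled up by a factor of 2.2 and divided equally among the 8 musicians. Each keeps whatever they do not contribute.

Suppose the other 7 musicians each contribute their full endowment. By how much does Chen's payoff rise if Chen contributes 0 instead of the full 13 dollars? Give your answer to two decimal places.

9.43 dollars

Switching from a contribution of 13 to 0 lets Chen keep an extra 13 dollars, but lowers the tour-expenses pool by 13, which costs Chen their own share of that drop: 2.2/8 × 13 = 3.57.
Net gain = 13 − 3.57 = 9.43. The private return per contributed unit (0.2750) is below 1, so free-riding is indeed the best response regardless of what the others do.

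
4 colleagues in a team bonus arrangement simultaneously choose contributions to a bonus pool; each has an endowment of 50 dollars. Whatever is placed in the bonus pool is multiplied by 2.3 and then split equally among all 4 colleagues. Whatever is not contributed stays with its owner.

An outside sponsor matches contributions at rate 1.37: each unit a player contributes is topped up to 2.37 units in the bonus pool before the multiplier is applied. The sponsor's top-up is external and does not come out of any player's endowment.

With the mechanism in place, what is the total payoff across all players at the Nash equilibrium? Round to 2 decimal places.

Under the mechanism each unit contributed yields 2.3 × 2.37 / 4 = 1.3628 back to its contributor per unit of net cost, which exceeds 1, making full contribution the dominant choice for everyone.
At the Nash equilibrium everyone contributes 50. Group total payoff = 2.3 × 2.37 × 200 = 1090.20.

1090.20 dollars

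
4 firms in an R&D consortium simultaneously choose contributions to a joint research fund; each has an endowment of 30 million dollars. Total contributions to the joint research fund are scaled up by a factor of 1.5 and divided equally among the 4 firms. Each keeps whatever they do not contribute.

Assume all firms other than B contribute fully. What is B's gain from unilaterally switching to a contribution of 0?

Switching from a contribution of 30 to 0 lets B keep an extra 30 million dollars, but lowers the joint research fund by 30, which costs B their own share of that drop: 1.5/4 × 30 = 11.25.
Net gain = 30 − 11.25 = 18.75. The private return per contributed unit (0.3750) is below 1, so free-riding is indeed the best response regardless of what the others do.

18.75 million dollars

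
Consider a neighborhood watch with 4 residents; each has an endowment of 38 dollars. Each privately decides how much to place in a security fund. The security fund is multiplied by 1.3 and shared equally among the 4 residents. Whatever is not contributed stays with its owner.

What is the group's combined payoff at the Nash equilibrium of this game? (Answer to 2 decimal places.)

Each contributed unit returns 1.3/4 = 0.3250 to its contributor — below 1 — so contributing 0 is dominant for every player. At the Nash equilibrium everyone keeps their 38, and the group total is 4 × 38 = 152.

152.00 dollars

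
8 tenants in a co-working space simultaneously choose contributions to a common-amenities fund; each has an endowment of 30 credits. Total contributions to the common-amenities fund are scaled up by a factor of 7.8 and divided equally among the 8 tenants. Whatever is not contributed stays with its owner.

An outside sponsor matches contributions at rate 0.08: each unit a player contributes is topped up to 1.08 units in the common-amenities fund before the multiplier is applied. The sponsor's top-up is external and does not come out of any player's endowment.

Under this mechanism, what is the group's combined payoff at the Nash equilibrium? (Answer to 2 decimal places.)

2021.76 credits

With the mechanism, a contributed unit returns 7.8 × 1.08 / 8 = 1.0530 per unit of net cost to the contributor — now above 1 — so contributing fully is weakly dominant for every player.
At the Nash equilibrium everyone contributes 30. Group total payoff = 7.8 × 1.08 × 240 = 2021.76.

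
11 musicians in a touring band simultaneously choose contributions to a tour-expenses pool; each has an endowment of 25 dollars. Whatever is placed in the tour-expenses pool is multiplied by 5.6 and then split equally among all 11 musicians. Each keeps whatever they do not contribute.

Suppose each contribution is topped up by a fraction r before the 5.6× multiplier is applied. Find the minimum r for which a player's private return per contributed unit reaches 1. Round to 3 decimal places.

0.964

With matching at rate r, one contributed unit becomes (1 + r) in the tour-expenses pool and returns 5.6 × (1 + r) / 11 to the contributor.
Setting this equal to 1: 1 + r = 11/5.6 = 1.9643.
So the minimum matching rate is r = 1.9643 − 1 = 0.964.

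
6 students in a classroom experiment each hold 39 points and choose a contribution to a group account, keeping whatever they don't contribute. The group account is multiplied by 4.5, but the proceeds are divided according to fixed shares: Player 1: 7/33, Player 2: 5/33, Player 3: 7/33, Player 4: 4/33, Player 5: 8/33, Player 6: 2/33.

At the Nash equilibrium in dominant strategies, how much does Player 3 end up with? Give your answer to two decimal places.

A player with share s gets back 4.5·s per unit contributed, so full contribution is dominant for anyone with s > 1/4.5 = 0.2222 and zero contribution is dominant for anyone below.
Player 5 alone (share 8/33) is above the threshold, contributing 39; the remaining 5 contribute 0. Total contributed: 39.
Player 3 keeps 39 and receives 4.5 × 39 × 7/33 = 37.23 from the group account, for a payoff of 76.23.

76.23 points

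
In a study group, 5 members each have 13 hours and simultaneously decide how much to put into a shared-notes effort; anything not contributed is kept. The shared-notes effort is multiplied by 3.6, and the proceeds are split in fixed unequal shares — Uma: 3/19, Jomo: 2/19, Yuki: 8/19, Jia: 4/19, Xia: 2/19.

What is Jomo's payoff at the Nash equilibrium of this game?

A player with share s gets back 3.6·s per unit contributed, so full contribution is dominant for anyone with s > 1/3.6 = 0.2778 and zero contribution is dominant for anyone below.
Yuki alone (share 8/19) is above the threshold, contributing 13; the remaining 4 contribute 0. Total contributed: 13.
Jomo keeps 13 and receives 3.6 × 13 × 2/19 = 4.93 from the shared-notes effort, for a payoff of 17.93.

17.93 hours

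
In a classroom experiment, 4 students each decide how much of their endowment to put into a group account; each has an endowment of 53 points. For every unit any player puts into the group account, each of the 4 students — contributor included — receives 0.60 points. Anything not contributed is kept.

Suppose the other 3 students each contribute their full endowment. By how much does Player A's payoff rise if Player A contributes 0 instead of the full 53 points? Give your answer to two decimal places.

21.20 points

Switching from a contribution of 53 to 0 lets Player A keep an extra 53 points, but lowers the group account by 53, which costs Player A their own share of that drop: 0.60 × 53 = 31.80.
Net gain = 53 − 31.80 = 21.20. The private return per contributed unit (0.60) is below 1, so free-riding is indeed the best response regardless of what the others do.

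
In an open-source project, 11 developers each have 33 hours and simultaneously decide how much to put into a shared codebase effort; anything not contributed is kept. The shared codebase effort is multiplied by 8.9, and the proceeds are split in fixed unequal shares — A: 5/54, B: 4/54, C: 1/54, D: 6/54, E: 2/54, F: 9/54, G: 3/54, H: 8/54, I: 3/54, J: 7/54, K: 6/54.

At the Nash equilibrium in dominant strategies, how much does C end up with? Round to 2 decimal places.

49.32 hours

Each unit j contributes comes back to j as 8.9 × (j's share), so j prefers to contribute only if that share exceeds 1/8.9 = 0.1124; otherwise keeping the unit dominates.
F, H and J clear that bar, contributing 33 each; the remaining 8 contribute 0. Total contributed: 99.
C keeps 33 and receives 8.9 × 99 × 1/54 = 16.32 from the shared codebase effort, for a payoff of 49.32.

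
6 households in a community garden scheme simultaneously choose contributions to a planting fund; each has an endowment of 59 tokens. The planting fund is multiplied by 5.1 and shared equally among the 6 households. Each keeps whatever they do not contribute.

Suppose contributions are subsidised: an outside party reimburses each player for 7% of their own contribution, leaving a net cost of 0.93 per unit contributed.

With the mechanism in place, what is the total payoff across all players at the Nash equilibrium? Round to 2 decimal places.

The effective private return is (5.1/6) / 0.93 = 0.9140, which is still under 1, so the mechanism doesn't change anyone's dominant strategy: zero contribution.
Everyone keeps their endowment and the group total is 6 × 59 = 354.

354.00 tokens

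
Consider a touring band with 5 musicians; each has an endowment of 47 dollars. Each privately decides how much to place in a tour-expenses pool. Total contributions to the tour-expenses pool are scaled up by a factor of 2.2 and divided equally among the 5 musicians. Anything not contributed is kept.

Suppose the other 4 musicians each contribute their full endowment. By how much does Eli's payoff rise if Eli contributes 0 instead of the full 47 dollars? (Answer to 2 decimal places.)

26.32 dollars

Switching from a contribution of 47 to 0 lets Eli keep an extra 47 dollars, but lowers the tour-expenses pool by 47, which costs Eli their own share of that drop: 2.2/5 × 47 = 20.68.
Net gain = 47 − 20.68 = 26.32. The private return per contributed unit (0.4400) is below 1, so free-riding is indeed the best response regardless of what the others do.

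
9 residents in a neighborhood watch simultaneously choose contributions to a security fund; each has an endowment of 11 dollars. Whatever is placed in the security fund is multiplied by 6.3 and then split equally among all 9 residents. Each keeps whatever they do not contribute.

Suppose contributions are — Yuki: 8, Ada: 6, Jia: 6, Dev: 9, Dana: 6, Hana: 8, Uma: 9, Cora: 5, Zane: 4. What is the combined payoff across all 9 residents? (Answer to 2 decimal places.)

Total contributed: 8 + 6 + 6 + 9 + 6 + 8 + 9 + 5 + 4 = 61; total kept: 9 × 11 − 61 = 38.
The security fund pays out 6.3 × 61 = 384.30 in aggregate.
Group total = 38 + 384.30 = 422.30.

422.30 dollars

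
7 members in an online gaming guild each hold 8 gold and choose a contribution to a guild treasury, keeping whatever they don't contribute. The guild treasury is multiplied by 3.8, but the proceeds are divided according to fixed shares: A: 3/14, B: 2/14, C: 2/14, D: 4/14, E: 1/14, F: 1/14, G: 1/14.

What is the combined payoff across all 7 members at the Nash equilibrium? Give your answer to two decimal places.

A player with share s gets back 3.8·s per unit contributed, so full contribution is dominant for anyone with s > 1/3.8 = 0.2632 and zero contribution is dominant for anyone below.
D alone (share 4/14) is above the threshold, contributing 8; the remaining 6 contribute 0. Total contributed: 8.
The guild treasury pays out 3.8 × 8 = 30.40 in total (split across the unequal shares, but the aggregate is all that matters for the group sum).
The 6 free-riders keep 8 each, adding 48. Group total = 48 + 30.40 = 78.40.

78.40 gold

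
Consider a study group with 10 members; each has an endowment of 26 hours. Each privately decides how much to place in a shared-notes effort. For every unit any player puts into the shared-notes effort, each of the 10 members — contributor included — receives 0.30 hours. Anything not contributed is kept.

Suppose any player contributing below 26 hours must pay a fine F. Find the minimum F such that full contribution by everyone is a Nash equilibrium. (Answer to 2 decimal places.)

18.20 hours

Given the others contribute fully, the best deviation is to contribute 0 (any partial contribution still incurs the fine and gives up units whose private return 0.30 is below 1).
Deviating from 26 to 0 saves 26 hours but forfeits the deviator's share of the drop in the shared-notes effort: 0.30 × 26 = 7.80.
So the deviation gain is 26 − 7.80 = 18.20, and the fine must be at least 18.20 hours to wipe it out.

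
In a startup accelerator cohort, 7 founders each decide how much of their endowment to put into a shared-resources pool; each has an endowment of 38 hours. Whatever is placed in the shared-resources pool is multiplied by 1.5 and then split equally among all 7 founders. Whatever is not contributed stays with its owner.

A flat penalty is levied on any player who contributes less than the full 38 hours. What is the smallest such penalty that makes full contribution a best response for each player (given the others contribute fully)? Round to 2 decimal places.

29.86 hours

Given the others contribute fully, the best deviation is to contribute 0 (any partial contribution still incurs the fine and gives up units whose private return 0.2143 is below 1).
Deviating from 38 to 0 saves 38 hours but forfeits the deviator's share of the drop in the shared-resources pool: 1.5/7 × 38 = 8.14.
So the deviation gain is 38 − 8.14 = 29.86, and the fine must be at least 29.86 hours to wipe it out.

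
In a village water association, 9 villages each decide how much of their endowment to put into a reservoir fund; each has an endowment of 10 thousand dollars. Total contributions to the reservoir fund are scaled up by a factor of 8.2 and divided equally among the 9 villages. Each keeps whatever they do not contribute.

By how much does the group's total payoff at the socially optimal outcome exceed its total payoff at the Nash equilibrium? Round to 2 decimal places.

648.00 thousand dollars

Each contributed unit returns 8.2/9 = 0.9111 to its contributor — below 1 — so contributing 0 is dominant for every player. At the Nash equilibrium everyone keeps their 10, and the group total is 9 × 10 = 90.
Each contributed unit returns 8.200 to the group as a whole (0.9111 to each of 9 players), which exceeds 1, so the social optimum is full contribution: group total = 8.200 × 90 = 738.00.
Efficiency loss = 738.00 − 90 = 648.00.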